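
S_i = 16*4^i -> [16, 64, 256, 1024, 4096]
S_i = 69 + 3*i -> [69, 72, 75, 78, 81]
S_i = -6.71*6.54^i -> [-6.71, -43.88, -287.0, -1876.96, -12275.34]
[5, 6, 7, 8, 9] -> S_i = 5 + 1*i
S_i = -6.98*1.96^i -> [-6.98, -13.68, -26.81, -52.56, -103.01]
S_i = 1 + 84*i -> [1, 85, 169, 253, 337]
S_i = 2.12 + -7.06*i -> [2.12, -4.94, -12.0, -19.06, -26.12]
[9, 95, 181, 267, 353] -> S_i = 9 + 86*i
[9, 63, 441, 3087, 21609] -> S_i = 9*7^i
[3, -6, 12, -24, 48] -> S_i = 3*-2^i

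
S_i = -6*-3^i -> [-6, 18, -54, 162, -486]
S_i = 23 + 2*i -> [23, 25, 27, 29, 31]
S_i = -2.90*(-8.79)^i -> [-2.9, 25.49, -224.07, 1969.54, -17312.25]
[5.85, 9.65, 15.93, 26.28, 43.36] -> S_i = 5.85*1.65^i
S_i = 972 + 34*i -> [972, 1006, 1040, 1074, 1108]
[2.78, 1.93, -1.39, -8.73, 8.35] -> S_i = Random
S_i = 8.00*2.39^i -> [8.0, 19.12, 45.7, 109.22, 261.02]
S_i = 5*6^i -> [5, 30, 180, 1080, 6480]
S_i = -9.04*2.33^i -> [-9.04, -21.06, -49.08, -114.35, -266.44]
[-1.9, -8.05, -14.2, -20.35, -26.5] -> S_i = -1.90 + -6.15*i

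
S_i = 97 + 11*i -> [97, 108, 119, 130, 141]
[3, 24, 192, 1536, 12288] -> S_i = 3*8^i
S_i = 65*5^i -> [65, 325, 1625, 8125, 40625]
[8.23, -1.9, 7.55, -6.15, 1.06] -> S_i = Random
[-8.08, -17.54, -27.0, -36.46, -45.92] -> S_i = -8.08 + -9.46*i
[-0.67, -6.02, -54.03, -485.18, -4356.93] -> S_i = -0.67*8.98^i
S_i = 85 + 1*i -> [85, 86, 87, 88, 89]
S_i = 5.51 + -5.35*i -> [5.51, 0.16, -5.19, -10.54, -15.89]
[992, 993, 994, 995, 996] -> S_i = 992 + 1*i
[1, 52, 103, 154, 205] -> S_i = 1 + 51*i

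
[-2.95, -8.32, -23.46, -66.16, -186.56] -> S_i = -2.95*2.82^i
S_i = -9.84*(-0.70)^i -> [-9.84, 6.89, -4.82, 3.38, -2.36]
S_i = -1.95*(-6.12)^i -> [-1.95, 11.93, -73.04, 446.98, -2735.52]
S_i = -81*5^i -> [-81, -405, -2025, -10125, -50625]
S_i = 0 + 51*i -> [0, 51, 102, 153, 204]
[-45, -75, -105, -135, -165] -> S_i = -45 + -30*i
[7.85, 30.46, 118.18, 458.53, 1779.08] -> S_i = 7.85*3.88^i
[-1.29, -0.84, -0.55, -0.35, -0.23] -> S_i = -1.29*0.65^i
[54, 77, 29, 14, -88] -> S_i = Random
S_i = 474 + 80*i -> [474, 554, 634, 714, 794]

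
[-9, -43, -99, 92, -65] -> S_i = Random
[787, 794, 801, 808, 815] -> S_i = 787 + 7*i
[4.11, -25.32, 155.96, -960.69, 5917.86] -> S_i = 4.11*(-6.16)^i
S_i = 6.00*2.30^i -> [6.0, 13.8, 31.74, 73.0, 167.9]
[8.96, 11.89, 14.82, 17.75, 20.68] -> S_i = 8.96 + 2.93*i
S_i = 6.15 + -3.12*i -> [6.15, 3.03, -0.09, -3.21, -6.33]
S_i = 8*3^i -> [8, 24, 72, 216, 648]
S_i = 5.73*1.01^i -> [5.73, 5.79, 5.85, 5.9, 5.96]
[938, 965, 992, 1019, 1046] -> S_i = 938 + 27*i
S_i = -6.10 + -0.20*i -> [-6.1, -6.3, -6.5, -6.7, -6.9]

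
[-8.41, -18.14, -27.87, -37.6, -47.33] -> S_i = -8.41 + -9.73*i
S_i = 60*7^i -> [60, 420, 2940, 20580, 144060]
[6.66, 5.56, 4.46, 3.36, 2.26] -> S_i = 6.66 + -1.10*i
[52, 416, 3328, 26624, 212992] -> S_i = 52*8^i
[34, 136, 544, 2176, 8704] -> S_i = 34*4^i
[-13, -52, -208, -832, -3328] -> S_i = -13*4^i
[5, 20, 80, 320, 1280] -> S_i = 5*4^i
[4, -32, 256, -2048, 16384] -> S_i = 4*-8^i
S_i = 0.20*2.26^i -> [0.2, 0.45, 1.02, 2.31, 5.22]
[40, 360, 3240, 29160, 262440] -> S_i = 40*9^i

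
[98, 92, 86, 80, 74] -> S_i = 98 + -6*i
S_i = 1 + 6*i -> [1, 7, 13, 19, 25]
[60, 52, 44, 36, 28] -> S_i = 60 + -8*i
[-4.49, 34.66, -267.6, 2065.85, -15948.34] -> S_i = -4.49*(-7.72)^i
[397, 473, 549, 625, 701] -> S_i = 397 + 76*i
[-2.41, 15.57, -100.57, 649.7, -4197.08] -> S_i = -2.41*(-6.46)^i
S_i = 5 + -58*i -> [5, -53, -111, -169, -227]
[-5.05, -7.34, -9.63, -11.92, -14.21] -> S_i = -5.05 + -2.29*i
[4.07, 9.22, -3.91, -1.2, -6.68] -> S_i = Random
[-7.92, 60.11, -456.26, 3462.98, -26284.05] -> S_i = -7.92*(-7.59)^i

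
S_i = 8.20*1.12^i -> [8.2, 9.18, 10.29, 11.52, 12.9]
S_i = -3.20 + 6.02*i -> [-3.2, 2.82, 8.84, 14.86, 20.88]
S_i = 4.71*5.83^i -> [4.71, 27.46, 160.09, 933.31, 5441.21]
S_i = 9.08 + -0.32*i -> [9.08, 8.76, 8.44, 8.12, 7.8]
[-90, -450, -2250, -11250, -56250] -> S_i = -90*5^i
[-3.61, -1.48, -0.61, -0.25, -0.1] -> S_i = -3.61*0.41^i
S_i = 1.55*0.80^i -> [1.55, 1.24, 0.99, 0.79, 0.63]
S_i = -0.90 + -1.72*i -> [-0.9, -2.62, -4.34, -6.06, -7.78]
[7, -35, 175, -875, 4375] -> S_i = 7*-5^i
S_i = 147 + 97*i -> [147, 244, 341, 438, 535]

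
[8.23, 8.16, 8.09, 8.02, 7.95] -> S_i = 8.23 + -0.07*i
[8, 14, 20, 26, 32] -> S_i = 8 + 6*i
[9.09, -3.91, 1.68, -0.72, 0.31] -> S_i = 9.09*(-0.43)^i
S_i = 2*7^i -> [2, 14, 98, 686, 4802]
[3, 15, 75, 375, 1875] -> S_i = 3*5^i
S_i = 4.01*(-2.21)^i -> [4.01, -8.86, 19.59, -43.28, 95.66]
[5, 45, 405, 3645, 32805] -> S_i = 5*9^i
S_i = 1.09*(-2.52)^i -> [1.09, -2.75, 6.92, -17.44, 43.96]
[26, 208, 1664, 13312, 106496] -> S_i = 26*8^i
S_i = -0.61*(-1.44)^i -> [-0.61, 0.88, -1.26, 1.82, -2.62]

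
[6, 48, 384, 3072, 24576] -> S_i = 6*8^i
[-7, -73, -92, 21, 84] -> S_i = Random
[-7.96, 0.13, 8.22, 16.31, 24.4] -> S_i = -7.96 + 8.09*i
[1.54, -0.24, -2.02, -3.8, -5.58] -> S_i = 1.54 + -1.78*i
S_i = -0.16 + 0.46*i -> [-0.16, 0.3, 0.76, 1.22, 1.68]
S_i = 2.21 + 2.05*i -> [2.21, 4.26, 6.31, 8.36, 10.41]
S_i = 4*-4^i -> [4, -16, 64, -256, 1024]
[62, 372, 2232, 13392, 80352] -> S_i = 62*6^i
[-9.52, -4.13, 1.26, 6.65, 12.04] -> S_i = -9.52 + 5.39*i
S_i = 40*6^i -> [40, 240, 1440, 8640, 51840]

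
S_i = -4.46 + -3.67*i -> [-4.46, -8.13, -11.8, -15.47, -19.14]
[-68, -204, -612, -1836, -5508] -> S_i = -68*3^i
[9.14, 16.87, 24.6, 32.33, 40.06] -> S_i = 9.14 + 7.73*i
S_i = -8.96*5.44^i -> [-8.96, -48.74, -265.16, -1442.46, -7847.0]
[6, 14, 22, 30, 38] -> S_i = 6 + 8*i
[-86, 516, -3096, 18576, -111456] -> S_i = -86*-6^i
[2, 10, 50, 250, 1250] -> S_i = 2*5^i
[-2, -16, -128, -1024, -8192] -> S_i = -2*8^i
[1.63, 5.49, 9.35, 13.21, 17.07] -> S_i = 1.63 + 3.86*i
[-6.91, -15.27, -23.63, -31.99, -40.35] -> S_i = -6.91 + -8.36*i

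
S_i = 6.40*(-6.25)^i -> [6.4, -40.0, 250.0, -1562.5, 9765.62]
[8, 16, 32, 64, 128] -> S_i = 8*2^i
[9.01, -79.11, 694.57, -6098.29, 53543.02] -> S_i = 9.01*(-8.78)^i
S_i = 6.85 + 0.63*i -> [6.85, 7.48, 8.11, 8.74, 9.37]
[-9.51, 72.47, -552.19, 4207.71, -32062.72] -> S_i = -9.51*(-7.62)^i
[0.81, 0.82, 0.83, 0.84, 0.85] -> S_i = 0.81 + 0.01*i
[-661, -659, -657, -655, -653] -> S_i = -661 + 2*i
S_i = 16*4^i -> [16, 64, 256, 1024, 4096]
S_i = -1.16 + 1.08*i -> [-1.16, -0.08, 1.0, 2.08, 3.16]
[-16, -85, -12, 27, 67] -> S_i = Random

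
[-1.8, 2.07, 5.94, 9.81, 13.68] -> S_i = -1.80 + 3.87*i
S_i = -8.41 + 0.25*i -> [-8.41, -8.16, -7.91, -7.66, -7.41]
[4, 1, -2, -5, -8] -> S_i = 4 + -3*i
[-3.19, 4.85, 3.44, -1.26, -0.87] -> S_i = Random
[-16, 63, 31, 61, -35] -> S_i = Random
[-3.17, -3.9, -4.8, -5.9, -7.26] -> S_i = -3.17*1.23^i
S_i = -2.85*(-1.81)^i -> [-2.85, 5.16, -9.34, 16.9, -30.59]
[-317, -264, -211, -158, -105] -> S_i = -317 + 53*i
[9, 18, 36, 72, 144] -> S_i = 9*2^i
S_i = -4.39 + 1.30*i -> [-4.39, -3.09, -1.79, -0.49, 0.81]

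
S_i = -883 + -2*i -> [-883, -885, -887, -889, -891]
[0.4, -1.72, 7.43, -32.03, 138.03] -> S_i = 0.40*(-4.31)^i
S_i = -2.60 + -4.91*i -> [-2.6, -7.51, -12.42, -17.33, -22.24]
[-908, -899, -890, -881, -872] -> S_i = -908 + 9*i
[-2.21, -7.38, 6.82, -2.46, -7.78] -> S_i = Random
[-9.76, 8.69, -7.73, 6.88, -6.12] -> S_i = -9.76*(-0.89)^i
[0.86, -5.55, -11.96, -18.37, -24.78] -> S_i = 0.86 + -6.41*i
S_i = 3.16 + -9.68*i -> [3.16, -6.52, -16.2, -25.88, -35.56]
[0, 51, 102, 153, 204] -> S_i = 0 + 51*i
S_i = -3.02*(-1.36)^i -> [-3.02, 4.11, -5.59, 7.6, -10.33]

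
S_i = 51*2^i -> [51, 102, 204, 408, 816]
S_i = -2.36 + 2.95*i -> [-2.36, 0.59, 3.54, 6.49, 9.44]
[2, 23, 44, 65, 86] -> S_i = 2 + 21*i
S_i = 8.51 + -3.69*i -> [8.51, 4.82, 1.13, -2.56, -6.25]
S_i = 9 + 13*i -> [9, 22, 35, 48, 61]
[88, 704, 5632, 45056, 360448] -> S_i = 88*8^i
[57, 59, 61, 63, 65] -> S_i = 57 + 2*i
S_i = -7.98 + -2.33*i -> [-7.98, -10.31, -12.64, -14.97, -17.3]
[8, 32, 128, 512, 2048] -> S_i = 8*4^i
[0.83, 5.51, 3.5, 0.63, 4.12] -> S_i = Random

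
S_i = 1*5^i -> [1, 5, 25, 125, 625]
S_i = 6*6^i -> [6, 36, 216, 1296, 7776]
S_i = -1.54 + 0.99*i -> [-1.54, -0.55, 0.44, 1.43, 2.42]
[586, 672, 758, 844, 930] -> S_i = 586 + 86*i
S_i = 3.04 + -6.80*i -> [3.04, -3.76, -10.56, -17.36, -24.16]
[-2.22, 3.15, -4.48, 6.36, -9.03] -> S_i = -2.22*(-1.42)^i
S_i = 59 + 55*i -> [59, 114, 169, 224, 279]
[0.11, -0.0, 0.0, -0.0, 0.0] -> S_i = 0.11*-0.00^i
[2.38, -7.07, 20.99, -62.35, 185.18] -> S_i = 2.38*(-2.97)^i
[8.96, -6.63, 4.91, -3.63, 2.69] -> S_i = 8.96*(-0.74)^i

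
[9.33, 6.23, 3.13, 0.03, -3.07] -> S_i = 9.33 + -3.10*i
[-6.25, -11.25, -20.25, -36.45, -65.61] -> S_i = -6.25*1.80^i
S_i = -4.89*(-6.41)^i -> [-4.89, 31.34, -200.92, 1287.9, -8255.45]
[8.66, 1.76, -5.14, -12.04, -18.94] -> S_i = 8.66 + -6.90*i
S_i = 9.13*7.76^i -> [9.13, 70.85, 549.79, 4266.34, 33106.83]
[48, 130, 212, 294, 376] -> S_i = 48 + 82*i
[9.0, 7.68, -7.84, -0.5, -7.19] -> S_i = Random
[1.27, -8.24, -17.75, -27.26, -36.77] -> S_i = 1.27 + -9.51*i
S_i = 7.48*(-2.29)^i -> [7.48, -17.13, 39.23, -89.83, 205.7]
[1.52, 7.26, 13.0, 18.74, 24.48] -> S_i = 1.52 + 5.74*i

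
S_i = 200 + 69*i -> [200, 269, 338, 407, 476]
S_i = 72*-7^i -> [72, -504, 3528, -24696, 172872]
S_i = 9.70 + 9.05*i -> [9.7, 18.75, 27.8, 36.85, 45.9]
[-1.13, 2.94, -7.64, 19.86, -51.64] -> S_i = -1.13*(-2.60)^i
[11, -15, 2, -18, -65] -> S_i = Random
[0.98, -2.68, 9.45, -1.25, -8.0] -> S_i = Random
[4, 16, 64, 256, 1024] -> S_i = 4*4^i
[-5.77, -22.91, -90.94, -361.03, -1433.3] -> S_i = -5.77*3.97^i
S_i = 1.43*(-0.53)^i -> [1.43, -0.76, 0.4, -0.21, 0.11]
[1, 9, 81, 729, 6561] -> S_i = 1*9^i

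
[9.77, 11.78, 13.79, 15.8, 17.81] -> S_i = 9.77 + 2.01*i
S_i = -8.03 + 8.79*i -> [-8.03, 0.76, 9.55, 18.34, 27.13]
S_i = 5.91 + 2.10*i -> [5.91, 8.01, 10.11, 12.21, 14.31]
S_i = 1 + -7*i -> [1, -6, -13, -20, -27]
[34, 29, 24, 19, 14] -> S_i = 34 + -5*i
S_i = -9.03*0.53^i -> [-9.03, -4.79, -2.54, -1.34, -0.71]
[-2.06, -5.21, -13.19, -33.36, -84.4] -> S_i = -2.06*2.53^i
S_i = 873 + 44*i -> [873, 917, 961, 1005, 1049]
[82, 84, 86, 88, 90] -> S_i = 82 + 2*i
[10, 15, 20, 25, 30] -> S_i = 10 + 5*i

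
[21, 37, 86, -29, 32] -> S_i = Random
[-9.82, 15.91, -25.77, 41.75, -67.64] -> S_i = -9.82*(-1.62)^i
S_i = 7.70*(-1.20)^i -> [7.7, -9.24, 11.09, -13.31, 15.97]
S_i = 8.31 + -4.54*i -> [8.31, 3.77, -0.77, -5.31, -9.85]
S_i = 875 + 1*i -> [875, 876, 877, 878, 879]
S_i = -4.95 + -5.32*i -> [-4.95, -10.27, -15.59, -20.91, -26.23]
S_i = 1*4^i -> [1, 4, 16, 64, 256]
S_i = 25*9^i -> [25, 225, 2025, 18225, 164025]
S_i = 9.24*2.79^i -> [9.24, 25.78, 71.93, 200.67, 559.87]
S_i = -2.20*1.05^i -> [-2.2, -2.31, -2.43, -2.55, -2.67]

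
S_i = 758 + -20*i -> [758, 738, 718, 698, 678]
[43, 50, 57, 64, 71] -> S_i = 43 + 7*i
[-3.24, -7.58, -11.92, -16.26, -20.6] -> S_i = -3.24 + -4.34*i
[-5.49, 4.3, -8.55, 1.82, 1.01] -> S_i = Random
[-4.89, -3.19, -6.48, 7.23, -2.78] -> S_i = Random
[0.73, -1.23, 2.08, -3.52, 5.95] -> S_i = 0.73*(-1.69)^i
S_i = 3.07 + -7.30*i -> [3.07, -4.23, -11.53, -18.83, -26.13]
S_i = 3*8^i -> [3, 24, 192, 1536, 12288]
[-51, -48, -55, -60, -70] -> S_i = Random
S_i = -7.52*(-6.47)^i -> [-7.52, 48.65, -314.79, 2036.72, -13177.56]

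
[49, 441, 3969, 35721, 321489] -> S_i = 49*9^i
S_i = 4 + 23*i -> [4, 27, 50, 73, 96]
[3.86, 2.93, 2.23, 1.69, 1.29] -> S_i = 3.86*0.76^i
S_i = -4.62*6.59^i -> [-4.62, -30.45, -200.64, -1322.2, -8713.32]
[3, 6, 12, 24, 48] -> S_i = 3*2^i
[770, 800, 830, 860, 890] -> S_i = 770 + 30*i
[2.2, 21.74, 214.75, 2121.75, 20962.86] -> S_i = 2.20*9.88^i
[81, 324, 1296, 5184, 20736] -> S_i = 81*4^i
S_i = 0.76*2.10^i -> [0.76, 1.6, 3.35, 7.04, 14.78]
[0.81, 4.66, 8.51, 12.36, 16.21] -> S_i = 0.81 + 3.85*i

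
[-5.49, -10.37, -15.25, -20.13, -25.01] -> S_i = -5.49 + -4.88*i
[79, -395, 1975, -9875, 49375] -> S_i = 79*-5^i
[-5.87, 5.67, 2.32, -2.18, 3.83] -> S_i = Random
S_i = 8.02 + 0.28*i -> [8.02, 8.3, 8.58, 8.86, 9.14]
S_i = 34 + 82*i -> [34, 116, 198, 280, 362]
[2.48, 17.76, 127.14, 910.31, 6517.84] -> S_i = 2.48*7.16^i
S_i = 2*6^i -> [2, 12, 72, 432, 2592]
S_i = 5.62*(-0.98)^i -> [5.62, -5.51, 5.4, -5.29, 5.18]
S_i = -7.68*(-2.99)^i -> [-7.68, 22.96, -68.66, 205.29, -613.83]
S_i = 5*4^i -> [5, 20, 80, 320, 1280]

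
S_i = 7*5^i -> [7, 35, 175, 875, 4375]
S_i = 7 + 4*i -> [7, 11, 15, 19, 23]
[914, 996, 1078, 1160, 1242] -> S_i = 914 + 82*i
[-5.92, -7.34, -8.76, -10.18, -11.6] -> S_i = -5.92 + -1.42*i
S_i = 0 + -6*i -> [0, -6, -12, -18, -24]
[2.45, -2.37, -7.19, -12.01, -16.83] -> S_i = 2.45 + -4.82*i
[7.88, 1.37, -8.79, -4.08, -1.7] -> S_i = Random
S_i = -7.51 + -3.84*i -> [-7.51, -11.35, -15.19, -19.03, -22.87]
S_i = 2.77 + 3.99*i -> [2.77, 6.76, 10.75, 14.74, 18.73]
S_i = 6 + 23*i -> [6, 29, 52, 75, 98]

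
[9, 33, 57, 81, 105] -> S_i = 9 + 24*i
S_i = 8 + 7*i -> [8, 15, 22, 29, 36]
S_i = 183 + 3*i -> [183, 186, 189, 192, 195]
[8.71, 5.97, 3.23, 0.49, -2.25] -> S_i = 8.71 + -2.74*i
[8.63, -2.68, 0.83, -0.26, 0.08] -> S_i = 8.63*(-0.31)^i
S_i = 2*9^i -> [2, 18, 162, 1458, 13122]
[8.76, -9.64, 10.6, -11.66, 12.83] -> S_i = 8.76*(-1.10)^i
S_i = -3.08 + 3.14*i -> [-3.08, 0.06, 3.2, 6.34, 9.48]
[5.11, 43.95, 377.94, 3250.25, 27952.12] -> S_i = 5.11*8.60^i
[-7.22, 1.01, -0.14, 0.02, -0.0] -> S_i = -7.22*(-0.14)^i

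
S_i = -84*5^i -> [-84, -420, -2100, -10500, -52500]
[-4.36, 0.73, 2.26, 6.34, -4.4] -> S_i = Random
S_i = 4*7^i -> [4, 28, 196, 1372, 9604]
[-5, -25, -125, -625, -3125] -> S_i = -5*5^i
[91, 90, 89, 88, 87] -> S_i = 91 + -1*i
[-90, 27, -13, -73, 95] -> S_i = Random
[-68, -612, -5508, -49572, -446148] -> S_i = -68*9^i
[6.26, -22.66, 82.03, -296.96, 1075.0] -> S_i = 6.26*(-3.62)^i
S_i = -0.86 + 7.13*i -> [-0.86, 6.27, 13.4, 20.53, 27.66]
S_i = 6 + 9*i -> [6, 15, 24, 33, 42]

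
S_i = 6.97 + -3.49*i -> [6.97, 3.48, -0.01, -3.5, -6.99]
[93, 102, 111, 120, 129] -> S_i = 93 + 9*i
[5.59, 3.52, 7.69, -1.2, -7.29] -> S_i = Random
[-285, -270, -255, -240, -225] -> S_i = -285 + 15*i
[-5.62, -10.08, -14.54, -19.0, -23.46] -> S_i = -5.62 + -4.46*i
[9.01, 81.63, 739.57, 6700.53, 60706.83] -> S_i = 9.01*9.06^i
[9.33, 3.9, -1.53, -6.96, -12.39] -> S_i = 9.33 + -5.43*i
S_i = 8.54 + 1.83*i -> [8.54, 10.37, 12.2, 14.03, 15.86]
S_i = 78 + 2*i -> [78, 80, 82, 84, 86]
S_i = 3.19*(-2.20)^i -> [3.19, -7.02, 15.44, -33.97, 74.73]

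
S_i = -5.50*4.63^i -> [-5.5, -25.46, -117.9, -545.89, -2527.47]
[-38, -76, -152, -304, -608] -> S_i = -38*2^i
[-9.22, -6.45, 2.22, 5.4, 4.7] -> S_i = Random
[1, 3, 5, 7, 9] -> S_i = 1 + 2*i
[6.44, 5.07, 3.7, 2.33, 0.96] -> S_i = 6.44 + -1.37*i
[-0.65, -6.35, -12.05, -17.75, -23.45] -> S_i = -0.65 + -5.70*i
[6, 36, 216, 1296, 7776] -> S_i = 6*6^i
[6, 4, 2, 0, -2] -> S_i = 6 + -2*i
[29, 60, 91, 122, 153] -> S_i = 29 + 31*i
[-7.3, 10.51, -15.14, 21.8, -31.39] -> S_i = -7.30*(-1.44)^i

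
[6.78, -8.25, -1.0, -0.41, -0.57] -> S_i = Random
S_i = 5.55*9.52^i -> [5.55, 52.84, 503.0, 4788.55, 45586.98]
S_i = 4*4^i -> [4, 16, 64, 256, 1024]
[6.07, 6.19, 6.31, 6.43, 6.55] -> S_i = 6.07 + 0.12*i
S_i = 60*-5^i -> [60, -300, 1500, -7500, 37500]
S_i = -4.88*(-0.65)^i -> [-4.88, 3.17, -2.06, 1.34, -0.87]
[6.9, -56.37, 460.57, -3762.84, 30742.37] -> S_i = 6.90*(-8.17)^i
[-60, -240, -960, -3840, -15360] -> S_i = -60*4^i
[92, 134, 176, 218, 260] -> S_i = 92 + 42*i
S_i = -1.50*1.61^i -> [-1.5, -2.42, -3.89, -6.26, -10.08]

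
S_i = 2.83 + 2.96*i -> [2.83, 5.79, 8.75, 11.71, 14.67]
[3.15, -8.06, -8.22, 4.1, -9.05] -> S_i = Random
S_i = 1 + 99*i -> [1, 100, 199, 298, 397]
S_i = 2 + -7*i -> [2, -5, -12, -19, -26]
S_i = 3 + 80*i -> [3, 83, 163, 243, 323]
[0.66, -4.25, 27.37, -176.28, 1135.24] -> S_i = 0.66*(-6.44)^i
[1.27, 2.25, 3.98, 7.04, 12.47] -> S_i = 1.27*1.77^i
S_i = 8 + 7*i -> [8, 15, 22, 29, 36]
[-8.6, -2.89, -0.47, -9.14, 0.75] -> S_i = Random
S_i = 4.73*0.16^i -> [4.73, 0.76, 0.12, 0.02, 0.0]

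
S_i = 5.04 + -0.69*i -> [5.04, 4.35, 3.66, 2.97, 2.28]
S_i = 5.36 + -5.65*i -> [5.36, -0.29, -5.94, -11.59, -17.24]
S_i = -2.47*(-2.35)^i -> [-2.47, 5.8, -13.64, 32.06, -75.33]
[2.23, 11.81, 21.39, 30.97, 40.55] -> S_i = 2.23 + 9.58*i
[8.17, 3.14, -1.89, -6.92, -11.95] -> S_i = 8.17 + -5.03*i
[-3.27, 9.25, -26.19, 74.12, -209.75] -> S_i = -3.27*(-2.83)^i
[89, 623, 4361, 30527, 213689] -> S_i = 89*7^i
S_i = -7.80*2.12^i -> [-7.8, -16.54, -35.06, -74.32, -157.56]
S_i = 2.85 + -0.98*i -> [2.85, 1.87, 0.89, -0.09, -1.07]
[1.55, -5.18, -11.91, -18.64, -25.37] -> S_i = 1.55 + -6.73*i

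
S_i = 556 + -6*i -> [556, 550, 544, 538, 532]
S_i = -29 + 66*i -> [-29, 37, 103, 169, 235]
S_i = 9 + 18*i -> [9, 27, 45, 63, 81]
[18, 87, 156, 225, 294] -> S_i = 18 + 69*i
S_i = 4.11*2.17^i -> [4.11, 8.92, 19.35, 42.0, 91.13]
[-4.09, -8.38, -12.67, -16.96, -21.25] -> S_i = -4.09 + -4.29*i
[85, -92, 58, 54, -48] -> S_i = Random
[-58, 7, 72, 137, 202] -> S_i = -58 + 65*i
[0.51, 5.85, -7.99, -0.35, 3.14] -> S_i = Random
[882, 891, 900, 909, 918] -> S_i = 882 + 9*i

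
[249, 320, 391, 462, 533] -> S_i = 249 + 71*i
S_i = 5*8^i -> [5, 40, 320, 2560, 20480]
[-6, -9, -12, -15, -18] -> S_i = -6 + -3*i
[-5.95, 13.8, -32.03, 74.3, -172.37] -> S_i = -5.95*(-2.32)^i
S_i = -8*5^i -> [-8, -40, -200, -1000, -5000]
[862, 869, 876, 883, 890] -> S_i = 862 + 7*i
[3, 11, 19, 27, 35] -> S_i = 3 + 8*i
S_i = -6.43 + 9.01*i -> [-6.43, 2.58, 11.59, 20.6, 29.61]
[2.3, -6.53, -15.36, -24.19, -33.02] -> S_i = 2.30 + -8.83*i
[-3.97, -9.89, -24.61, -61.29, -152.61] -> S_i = -3.97*2.49^i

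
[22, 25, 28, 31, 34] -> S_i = 22 + 3*i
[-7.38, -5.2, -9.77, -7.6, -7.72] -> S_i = Random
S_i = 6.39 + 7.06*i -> [6.39, 13.45, 20.51, 27.57, 34.63]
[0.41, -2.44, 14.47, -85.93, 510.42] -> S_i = 0.41*(-5.94)^i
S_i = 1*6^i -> [1, 6, 36, 216, 1296]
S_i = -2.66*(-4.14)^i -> [-2.66, 11.01, -45.59, 188.75, -781.42]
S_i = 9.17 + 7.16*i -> [9.17, 16.33, 23.49, 30.65, 37.81]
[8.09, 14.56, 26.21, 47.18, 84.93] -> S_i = 8.09*1.80^i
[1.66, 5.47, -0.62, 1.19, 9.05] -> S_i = Random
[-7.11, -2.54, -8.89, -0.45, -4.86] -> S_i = Random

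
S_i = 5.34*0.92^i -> [5.34, 4.91, 4.52, 4.16, 3.83]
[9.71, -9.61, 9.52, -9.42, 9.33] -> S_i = 9.71*(-0.99)^i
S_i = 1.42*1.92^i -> [1.42, 2.73, 5.23, 10.05, 19.3]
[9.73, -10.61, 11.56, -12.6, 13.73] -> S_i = 9.73*(-1.09)^i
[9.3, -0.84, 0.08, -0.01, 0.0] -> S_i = 9.30*(-0.09)^i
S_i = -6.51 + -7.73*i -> [-6.51, -14.24, -21.97, -29.7, -37.43]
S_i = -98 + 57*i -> [-98, -41, 16, 73, 130]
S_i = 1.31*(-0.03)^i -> [1.31, -0.04, 0.0, -0.0, 0.0]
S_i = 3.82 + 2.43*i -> [3.82, 6.25, 8.68, 11.11, 13.54]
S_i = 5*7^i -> [5, 35, 245, 1715, 12005]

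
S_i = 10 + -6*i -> [10, 4, -2, -8, -14]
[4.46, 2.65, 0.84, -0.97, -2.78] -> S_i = 4.46 + -1.81*i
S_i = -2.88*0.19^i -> [-2.88, -0.55, -0.1, -0.02, -0.0]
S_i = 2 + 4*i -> [2, 6, 10, 14, 18]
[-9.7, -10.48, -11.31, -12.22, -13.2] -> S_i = -9.70*1.08^i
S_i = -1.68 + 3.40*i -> [-1.68, 1.72, 5.12, 8.52, 11.92]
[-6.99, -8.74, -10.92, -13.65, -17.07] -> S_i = -6.99*1.25^i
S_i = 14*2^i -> [14, 28, 56, 112, 224]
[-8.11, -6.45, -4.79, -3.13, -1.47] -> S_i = -8.11 + 1.66*i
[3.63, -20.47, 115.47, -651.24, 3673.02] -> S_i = 3.63*(-5.64)^i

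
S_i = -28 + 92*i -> [-28, 64, 156, 248, 340]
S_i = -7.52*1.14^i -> [-7.52, -8.57, -9.77, -11.14, -12.7]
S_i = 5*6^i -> [5, 30, 180, 1080, 6480]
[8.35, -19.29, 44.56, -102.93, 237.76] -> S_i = 8.35*(-2.31)^i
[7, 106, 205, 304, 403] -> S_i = 7 + 99*i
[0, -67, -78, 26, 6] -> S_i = Random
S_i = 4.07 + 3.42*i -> [4.07, 7.49, 10.91, 14.33, 17.75]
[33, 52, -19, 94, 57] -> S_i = Random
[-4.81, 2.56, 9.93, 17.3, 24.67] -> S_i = -4.81 + 7.37*i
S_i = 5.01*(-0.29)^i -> [5.01, -1.45, 0.42, -0.12, 0.04]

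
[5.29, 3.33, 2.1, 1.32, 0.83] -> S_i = 5.29*0.63^i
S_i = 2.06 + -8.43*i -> [2.06, -6.37, -14.8, -23.23, -31.66]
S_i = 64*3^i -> [64, 192, 576, 1728, 5184]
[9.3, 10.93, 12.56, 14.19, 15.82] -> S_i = 9.30 + 1.63*i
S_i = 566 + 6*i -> [566, 572, 578, 584, 590]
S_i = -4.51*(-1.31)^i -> [-4.51, 5.91, -7.74, 10.14, -13.28]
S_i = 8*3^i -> [8, 24, 72, 216, 648]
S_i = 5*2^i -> [5, 10, 20, 40, 80]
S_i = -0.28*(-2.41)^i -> [-0.28, 0.67, -1.63, 3.92, -9.45]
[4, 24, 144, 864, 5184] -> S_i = 4*6^i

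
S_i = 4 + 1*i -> [4, 5, 6, 7, 8]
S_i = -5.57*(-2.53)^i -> [-5.57, 14.09, -35.65, 90.2, -228.21]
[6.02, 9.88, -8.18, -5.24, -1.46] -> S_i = Random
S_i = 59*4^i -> [59, 236, 944, 3776, 15104]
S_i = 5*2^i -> [5, 10, 20, 40, 80]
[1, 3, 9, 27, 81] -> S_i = 1*3^i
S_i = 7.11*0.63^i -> [7.11, 4.48, 2.82, 1.78, 1.12]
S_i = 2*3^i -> [2, 6, 18, 54, 162]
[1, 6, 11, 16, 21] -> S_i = 1 + 5*i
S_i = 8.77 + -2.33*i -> [8.77, 6.44, 4.11, 1.78, -0.55]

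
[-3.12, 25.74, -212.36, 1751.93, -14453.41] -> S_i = -3.12*(-8.25)^i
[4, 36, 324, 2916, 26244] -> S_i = 4*9^i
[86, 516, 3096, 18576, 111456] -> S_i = 86*6^i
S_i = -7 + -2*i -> [-7, -9, -11, -13, -15]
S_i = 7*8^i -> [7, 56, 448, 3584, 28672]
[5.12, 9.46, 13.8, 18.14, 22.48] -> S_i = 5.12 + 4.34*i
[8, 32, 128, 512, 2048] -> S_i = 8*4^i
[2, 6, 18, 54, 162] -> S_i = 2*3^i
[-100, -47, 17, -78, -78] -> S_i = Random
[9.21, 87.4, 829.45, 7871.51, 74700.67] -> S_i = 9.21*9.49^i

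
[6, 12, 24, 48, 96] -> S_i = 6*2^i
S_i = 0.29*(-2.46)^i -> [0.29, -0.71, 1.75, -4.32, 10.62]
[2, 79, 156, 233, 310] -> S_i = 2 + 77*i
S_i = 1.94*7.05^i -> [1.94, 13.68, 96.42, 679.78, 4792.46]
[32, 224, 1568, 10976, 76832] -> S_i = 32*7^i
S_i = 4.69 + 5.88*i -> [4.69, 10.57, 16.45, 22.33, 28.21]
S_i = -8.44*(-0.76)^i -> [-8.44, 6.41, -4.87, 3.7, -2.82]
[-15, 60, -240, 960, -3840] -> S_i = -15*-4^i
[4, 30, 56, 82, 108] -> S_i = 4 + 26*i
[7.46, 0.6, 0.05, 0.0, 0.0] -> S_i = 7.46*0.08^i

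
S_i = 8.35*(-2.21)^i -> [8.35, -18.45, 40.78, -90.13, 199.18]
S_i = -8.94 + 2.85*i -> [-8.94, -6.09, -3.24, -0.39, 2.46]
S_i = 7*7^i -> [7, 49, 343, 2401, 16807]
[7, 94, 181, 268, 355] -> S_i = 7 + 87*i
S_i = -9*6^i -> [-9, -54, -324, -1944, -11664]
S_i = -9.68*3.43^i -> [-9.68, -33.2, -113.88, -390.62, -1339.84]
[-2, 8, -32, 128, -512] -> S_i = -2*-4^i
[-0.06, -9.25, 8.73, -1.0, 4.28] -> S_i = Random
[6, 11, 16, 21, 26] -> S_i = 6 + 5*i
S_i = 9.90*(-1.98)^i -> [9.9, -19.6, 38.81, -76.85, 152.16]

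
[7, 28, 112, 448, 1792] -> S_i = 7*4^i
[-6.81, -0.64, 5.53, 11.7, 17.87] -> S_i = -6.81 + 6.17*i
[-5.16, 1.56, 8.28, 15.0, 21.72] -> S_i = -5.16 + 6.72*i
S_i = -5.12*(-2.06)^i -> [-5.12, 10.55, -21.73, 44.76, -92.2]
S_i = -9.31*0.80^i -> [-9.31, -7.45, -5.96, -4.77, -3.81]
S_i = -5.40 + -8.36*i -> [-5.4, -13.76, -22.12, -30.48, -38.84]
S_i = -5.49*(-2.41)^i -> [-5.49, 13.23, -31.89, 76.85, -185.2]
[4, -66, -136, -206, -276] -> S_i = 4 + -70*i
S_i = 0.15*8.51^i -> [0.15, 1.28, 10.86, 92.44, 786.7]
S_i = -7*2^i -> [-7, -14, -28, -56, -112]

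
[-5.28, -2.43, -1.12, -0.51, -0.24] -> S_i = -5.28*0.46^i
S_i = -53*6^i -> [-53, -318, -1908, -11448, -68688]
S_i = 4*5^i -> [4, 20, 100, 500, 2500]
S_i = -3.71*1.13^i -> [-3.71, -4.19, -4.74, -5.35, -6.05]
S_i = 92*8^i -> [92, 736, 5888, 47104, 376832]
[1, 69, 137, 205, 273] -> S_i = 1 + 68*i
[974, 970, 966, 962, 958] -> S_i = 974 + -4*i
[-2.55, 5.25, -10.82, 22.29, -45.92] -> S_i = -2.55*(-2.06)^i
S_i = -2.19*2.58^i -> [-2.19, -5.65, -14.58, -37.61, -97.03]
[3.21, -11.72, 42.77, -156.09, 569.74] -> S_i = 3.21*(-3.65)^i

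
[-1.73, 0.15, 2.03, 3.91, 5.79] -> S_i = -1.73 + 1.88*i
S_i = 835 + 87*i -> [835, 922, 1009, 1096, 1183]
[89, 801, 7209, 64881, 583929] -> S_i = 89*9^i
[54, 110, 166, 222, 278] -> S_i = 54 + 56*i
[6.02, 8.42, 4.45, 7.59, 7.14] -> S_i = Random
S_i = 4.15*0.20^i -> [4.15, 0.83, 0.17, 0.03, 0.01]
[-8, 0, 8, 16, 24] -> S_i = -8 + 8*i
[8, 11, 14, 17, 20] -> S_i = 8 + 3*i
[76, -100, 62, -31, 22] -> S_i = Random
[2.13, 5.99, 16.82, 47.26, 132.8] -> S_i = 2.13*2.81^i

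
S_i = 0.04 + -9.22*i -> [0.04, -9.18, -18.4, -27.62, -36.84]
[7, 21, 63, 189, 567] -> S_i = 7*3^i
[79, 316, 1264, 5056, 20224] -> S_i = 79*4^i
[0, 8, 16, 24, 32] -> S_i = 0 + 8*i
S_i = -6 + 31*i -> [-6, 25, 56, 87, 118]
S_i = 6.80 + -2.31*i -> [6.8, 4.49, 2.18, -0.13, -2.44]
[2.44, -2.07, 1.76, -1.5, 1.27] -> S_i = 2.44*(-0.85)^i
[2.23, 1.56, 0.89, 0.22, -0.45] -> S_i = 2.23 + -0.67*i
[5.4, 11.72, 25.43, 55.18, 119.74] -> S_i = 5.40*2.17^i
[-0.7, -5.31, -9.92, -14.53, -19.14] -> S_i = -0.70 + -4.61*i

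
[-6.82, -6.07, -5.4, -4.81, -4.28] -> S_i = -6.82*0.89^i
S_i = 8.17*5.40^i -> [8.17, 44.12, 238.24, 1286.48, 6947.0]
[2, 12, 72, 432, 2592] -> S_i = 2*6^i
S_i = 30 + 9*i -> [30, 39, 48, 57, 66]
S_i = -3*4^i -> [-3, -12, -48, -192, -768]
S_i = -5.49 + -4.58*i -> [-5.49, -10.07, -14.65, -19.23, -23.81]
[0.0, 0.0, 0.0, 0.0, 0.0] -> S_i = 0.00*1.84^i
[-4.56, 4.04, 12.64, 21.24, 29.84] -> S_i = -4.56 + 8.60*i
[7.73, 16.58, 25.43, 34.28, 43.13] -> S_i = 7.73 + 8.85*i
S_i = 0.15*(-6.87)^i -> [0.15, -1.03, 7.08, -48.64, 334.13]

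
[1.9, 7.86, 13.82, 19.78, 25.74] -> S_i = 1.90 + 5.96*i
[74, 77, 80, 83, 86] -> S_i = 74 + 3*i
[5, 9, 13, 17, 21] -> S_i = 5 + 4*i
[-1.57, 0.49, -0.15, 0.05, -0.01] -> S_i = -1.57*(-0.31)^i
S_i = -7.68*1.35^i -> [-7.68, -10.37, -14.0, -18.9, -25.51]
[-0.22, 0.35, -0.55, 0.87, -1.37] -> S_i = -0.22*(-1.58)^i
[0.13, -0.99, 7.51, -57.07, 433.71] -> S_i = 0.13*(-7.60)^i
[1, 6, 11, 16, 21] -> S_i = 1 + 5*i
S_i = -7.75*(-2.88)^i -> [-7.75, 22.32, -64.28, 185.13, -533.18]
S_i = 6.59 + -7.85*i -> [6.59, -1.26, -9.11, -16.96, -24.81]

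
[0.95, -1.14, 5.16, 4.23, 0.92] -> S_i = Random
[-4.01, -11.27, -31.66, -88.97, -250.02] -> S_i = -4.01*2.81^i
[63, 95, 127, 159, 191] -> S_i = 63 + 32*i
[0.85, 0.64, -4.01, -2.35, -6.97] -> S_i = Random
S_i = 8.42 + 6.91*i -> [8.42, 15.33, 22.24, 29.15, 36.06]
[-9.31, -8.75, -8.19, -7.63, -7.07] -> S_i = -9.31 + 0.56*i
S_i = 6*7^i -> [6, 42, 294, 2058, 14406]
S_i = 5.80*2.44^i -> [5.8, 14.15, 34.53, 84.26, 205.58]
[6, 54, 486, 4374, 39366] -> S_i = 6*9^i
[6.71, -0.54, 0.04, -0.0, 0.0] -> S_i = 6.71*(-0.08)^i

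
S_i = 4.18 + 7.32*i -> [4.18, 11.5, 18.82, 26.14, 33.46]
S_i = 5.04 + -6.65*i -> [5.04, -1.61, -8.26, -14.91, -21.56]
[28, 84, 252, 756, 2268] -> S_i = 28*3^i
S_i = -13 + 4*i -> [-13, -9, -5, -1, 3]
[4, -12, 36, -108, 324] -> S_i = 4*-3^i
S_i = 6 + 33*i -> [6, 39, 72, 105, 138]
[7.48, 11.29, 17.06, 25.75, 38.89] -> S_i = 7.48*1.51^i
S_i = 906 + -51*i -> [906, 855, 804, 753, 702]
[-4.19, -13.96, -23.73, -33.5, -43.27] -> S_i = -4.19 + -9.77*i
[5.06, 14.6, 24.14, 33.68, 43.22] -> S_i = 5.06 + 9.54*i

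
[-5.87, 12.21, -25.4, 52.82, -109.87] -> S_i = -5.87*(-2.08)^i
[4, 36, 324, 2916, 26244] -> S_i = 4*9^i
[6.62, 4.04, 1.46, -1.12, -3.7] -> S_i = 6.62 + -2.58*i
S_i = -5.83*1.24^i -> [-5.83, -7.23, -8.96, -11.12, -13.78]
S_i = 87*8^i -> [87, 696, 5568, 44544, 356352]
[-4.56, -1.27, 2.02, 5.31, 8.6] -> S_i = -4.56 + 3.29*i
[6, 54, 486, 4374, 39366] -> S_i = 6*9^i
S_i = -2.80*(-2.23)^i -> [-2.8, 6.24, -13.92, 31.05, -69.24]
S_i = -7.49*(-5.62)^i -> [-7.49, 42.09, -236.57, 1329.51, -7471.83]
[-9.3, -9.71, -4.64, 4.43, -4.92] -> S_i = Random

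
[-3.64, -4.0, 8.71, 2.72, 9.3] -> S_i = Random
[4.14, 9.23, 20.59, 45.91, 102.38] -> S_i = 4.14*2.23^i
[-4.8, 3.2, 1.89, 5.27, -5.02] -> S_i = Random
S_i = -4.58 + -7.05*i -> [-4.58, -11.63, -18.68, -25.73, -32.78]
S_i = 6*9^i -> [6, 54, 486, 4374, 39366]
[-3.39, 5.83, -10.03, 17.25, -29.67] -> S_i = -3.39*(-1.72)^i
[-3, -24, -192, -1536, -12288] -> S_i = -3*8^i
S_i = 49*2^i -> [49, 98, 196, 392, 784]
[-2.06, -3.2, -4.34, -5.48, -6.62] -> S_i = -2.06 + -1.14*i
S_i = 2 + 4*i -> [2, 6, 10, 14, 18]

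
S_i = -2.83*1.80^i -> [-2.83, -5.09, -9.17, -16.5, -29.71]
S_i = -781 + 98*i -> [-781, -683, -585, -487, -389]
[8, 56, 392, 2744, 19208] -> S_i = 8*7^i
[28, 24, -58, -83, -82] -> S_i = Random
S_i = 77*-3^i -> [77, -231, 693, -2079, 6237]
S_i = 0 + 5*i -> [0, 5, 10, 15, 20]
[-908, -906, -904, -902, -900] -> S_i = -908 + 2*i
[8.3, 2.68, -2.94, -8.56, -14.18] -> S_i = 8.30 + -5.62*i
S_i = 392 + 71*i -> [392, 463, 534, 605, 676]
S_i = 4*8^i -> [4, 32, 256, 2048, 16384]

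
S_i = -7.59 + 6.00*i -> [-7.59, -1.59, 4.41, 10.41, 16.41]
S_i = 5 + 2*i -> [5, 7, 9, 11, 13]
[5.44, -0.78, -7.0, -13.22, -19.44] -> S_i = 5.44 + -6.22*i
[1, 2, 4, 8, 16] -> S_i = 1*2^i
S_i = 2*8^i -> [2, 16, 128, 1024, 8192]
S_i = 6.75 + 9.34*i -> [6.75, 16.09, 25.43, 34.77, 44.11]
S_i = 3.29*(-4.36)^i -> [3.29, -14.34, 62.54, -272.68, 1188.89]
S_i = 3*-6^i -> [3, -18, 108, -648, 3888]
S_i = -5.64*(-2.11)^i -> [-5.64, 11.9, -25.11, 52.98, -111.79]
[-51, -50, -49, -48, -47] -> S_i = -51 + 1*i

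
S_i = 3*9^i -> [3, 27, 243, 2187, 19683]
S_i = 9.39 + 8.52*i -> [9.39, 17.91, 26.43, 34.95, 43.47]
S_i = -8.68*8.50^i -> [-8.68, -73.78, -627.13, -5330.6, -45310.14]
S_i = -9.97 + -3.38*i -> [-9.97, -13.35, -16.73, -20.11, -23.49]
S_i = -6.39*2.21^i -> [-6.39, -14.12, -31.21, -68.97, -152.43]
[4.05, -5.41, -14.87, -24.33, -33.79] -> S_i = 4.05 + -9.46*i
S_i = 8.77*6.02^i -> [8.77, 52.8, 317.83, 1913.33, 11518.23]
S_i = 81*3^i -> [81, 243, 729, 2187, 6561]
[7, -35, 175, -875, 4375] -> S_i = 7*-5^i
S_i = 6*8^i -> [6, 48, 384, 3072, 24576]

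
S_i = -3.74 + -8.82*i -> [-3.74, -12.56, -21.38, -30.2, -39.02]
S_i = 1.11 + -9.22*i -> [1.11, -8.11, -17.33, -26.55, -35.77]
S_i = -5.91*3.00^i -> [-5.91, -17.73, -53.19, -159.57, -478.71]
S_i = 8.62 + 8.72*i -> [8.62, 17.34, 26.06, 34.78, 43.5]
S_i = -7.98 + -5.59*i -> [-7.98, -13.57, -19.16, -24.75, -30.34]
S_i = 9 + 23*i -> [9, 32, 55, 78, 101]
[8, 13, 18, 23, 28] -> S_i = 8 + 5*i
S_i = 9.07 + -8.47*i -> [9.07, 0.6, -7.87, -16.34, -24.81]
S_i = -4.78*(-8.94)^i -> [-4.78, 42.73, -382.03, 3415.39, -30533.6]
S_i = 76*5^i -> [76, 380, 1900, 9500, 47500]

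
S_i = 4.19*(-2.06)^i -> [4.19, -8.63, 17.78, -36.63, 75.45]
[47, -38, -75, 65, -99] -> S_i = Random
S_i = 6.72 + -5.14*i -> [6.72, 1.58, -3.56, -8.7, -13.84]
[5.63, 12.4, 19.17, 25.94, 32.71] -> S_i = 5.63 + 6.77*i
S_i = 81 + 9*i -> [81, 90, 99, 108, 117]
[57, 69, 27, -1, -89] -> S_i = Random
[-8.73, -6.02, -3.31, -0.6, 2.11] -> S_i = -8.73 + 2.71*i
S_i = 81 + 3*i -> [81, 84, 87, 90, 93]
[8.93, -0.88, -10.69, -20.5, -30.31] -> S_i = 8.93 + -9.81*i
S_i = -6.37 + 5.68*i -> [-6.37, -0.69, 4.99, 10.67, 16.35]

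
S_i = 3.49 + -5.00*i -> [3.49, -1.51, -6.51, -11.51, -16.51]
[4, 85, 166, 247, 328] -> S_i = 4 + 81*i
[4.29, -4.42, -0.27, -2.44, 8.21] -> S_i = Random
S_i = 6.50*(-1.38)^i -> [6.5, -8.97, 12.38, -17.08, 23.57]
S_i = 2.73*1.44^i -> [2.73, 3.93, 5.66, 8.15, 11.74]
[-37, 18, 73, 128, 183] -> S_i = -37 + 55*i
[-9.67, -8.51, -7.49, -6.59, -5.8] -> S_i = -9.67*0.88^i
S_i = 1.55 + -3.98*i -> [1.55, -2.43, -6.41, -10.39, -14.37]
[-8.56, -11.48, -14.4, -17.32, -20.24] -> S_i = -8.56 + -2.92*i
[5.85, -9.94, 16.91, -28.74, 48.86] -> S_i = 5.85*(-1.70)^i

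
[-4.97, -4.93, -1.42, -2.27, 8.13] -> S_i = Random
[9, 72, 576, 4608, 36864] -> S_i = 9*8^i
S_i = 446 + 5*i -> [446, 451, 456, 461, 466]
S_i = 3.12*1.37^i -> [3.12, 4.27, 5.86, 8.02, 10.99]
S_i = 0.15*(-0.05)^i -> [0.15, -0.01, 0.0, -0.0, 0.0]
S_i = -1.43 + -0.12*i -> [-1.43, -1.55, -1.67, -1.79, -1.91]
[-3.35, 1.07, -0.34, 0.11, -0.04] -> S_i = -3.35*(-0.32)^i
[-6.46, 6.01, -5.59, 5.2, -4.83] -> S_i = -6.46*(-0.93)^i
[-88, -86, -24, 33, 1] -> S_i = Random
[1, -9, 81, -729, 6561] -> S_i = 1*-9^i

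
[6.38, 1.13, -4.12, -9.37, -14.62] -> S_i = 6.38 + -5.25*i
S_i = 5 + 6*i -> [5, 11, 17, 23, 29]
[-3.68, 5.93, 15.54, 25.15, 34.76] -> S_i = -3.68 + 9.61*i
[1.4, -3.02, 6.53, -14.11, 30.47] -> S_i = 1.40*(-2.16)^i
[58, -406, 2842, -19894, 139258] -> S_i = 58*-7^i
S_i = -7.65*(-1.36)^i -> [-7.65, 10.4, -14.15, 19.24, -26.17]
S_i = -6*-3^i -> [-6, 18, -54, 162, -486]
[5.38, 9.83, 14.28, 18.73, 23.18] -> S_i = 5.38 + 4.45*i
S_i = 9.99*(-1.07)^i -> [9.99, -10.69, 11.44, -12.24, 13.09]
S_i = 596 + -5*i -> [596, 591, 586, 581, 576]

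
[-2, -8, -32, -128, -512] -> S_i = -2*4^i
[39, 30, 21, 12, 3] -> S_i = 39 + -9*i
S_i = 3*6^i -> [3, 18, 108, 648, 3888]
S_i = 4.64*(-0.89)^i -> [4.64, -4.13, 3.68, -3.27, 2.91]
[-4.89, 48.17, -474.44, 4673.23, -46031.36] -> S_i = -4.89*(-9.85)^i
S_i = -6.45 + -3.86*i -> [-6.45, -10.31, -14.17, -18.03, -21.89]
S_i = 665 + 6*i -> [665, 671, 677, 683, 689]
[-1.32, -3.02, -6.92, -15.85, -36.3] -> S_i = -1.32*2.29^i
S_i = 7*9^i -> [7, 63, 567, 5103, 45927]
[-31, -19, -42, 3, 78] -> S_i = Random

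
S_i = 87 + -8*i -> [87, 79, 71, 63, 55]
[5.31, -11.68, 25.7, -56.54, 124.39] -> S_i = 5.31*(-2.20)^i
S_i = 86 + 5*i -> [86, 91, 96, 101, 106]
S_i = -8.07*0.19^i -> [-8.07, -1.53, -0.29, -0.06, -0.01]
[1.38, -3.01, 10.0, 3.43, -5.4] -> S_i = Random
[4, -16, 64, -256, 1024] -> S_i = 4*-4^i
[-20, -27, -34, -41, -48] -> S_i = -20 + -7*i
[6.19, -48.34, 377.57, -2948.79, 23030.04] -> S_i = 6.19*(-7.81)^i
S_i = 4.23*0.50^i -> [4.23, 2.12, 1.06, 0.53, 0.26]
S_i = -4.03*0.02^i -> [-4.03, -0.08, -0.0, -0.0, -0.0]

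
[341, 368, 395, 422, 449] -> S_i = 341 + 27*i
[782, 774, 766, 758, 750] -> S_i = 782 + -8*i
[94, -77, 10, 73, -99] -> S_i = Random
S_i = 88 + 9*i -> [88, 97, 106, 115, 124]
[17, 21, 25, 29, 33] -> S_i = 17 + 4*i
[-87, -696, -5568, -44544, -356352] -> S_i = -87*8^i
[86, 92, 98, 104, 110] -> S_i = 86 + 6*i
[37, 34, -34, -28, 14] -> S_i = Random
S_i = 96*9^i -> [96, 864, 7776, 69984, 629856]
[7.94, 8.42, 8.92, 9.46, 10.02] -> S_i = 7.94*1.06^i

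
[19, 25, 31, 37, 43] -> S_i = 19 + 6*i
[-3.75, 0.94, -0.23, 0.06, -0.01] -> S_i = -3.75*(-0.25)^i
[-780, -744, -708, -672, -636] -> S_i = -780 + 36*i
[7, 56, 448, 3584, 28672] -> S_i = 7*8^i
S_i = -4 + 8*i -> [-4, 4, 12, 20, 28]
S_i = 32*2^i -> [32, 64, 128, 256, 512]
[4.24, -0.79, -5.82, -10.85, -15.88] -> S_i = 4.24 + -5.03*i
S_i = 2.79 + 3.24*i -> [2.79, 6.03, 9.27, 12.51, 15.75]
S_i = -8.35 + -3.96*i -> [-8.35, -12.31, -16.27, -20.23, -24.19]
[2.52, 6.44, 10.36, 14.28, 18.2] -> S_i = 2.52 + 3.92*i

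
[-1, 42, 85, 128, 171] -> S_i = -1 + 43*i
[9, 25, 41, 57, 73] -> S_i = 9 + 16*i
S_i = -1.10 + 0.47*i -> [-1.1, -0.63, -0.16, 0.31, 0.78]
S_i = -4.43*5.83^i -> [-4.43, -25.83, -150.57, -877.83, -5117.74]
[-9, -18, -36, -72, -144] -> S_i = -9*2^i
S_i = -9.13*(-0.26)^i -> [-9.13, 2.37, -0.62, 0.16, -0.04]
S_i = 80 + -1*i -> [80, 79, 78, 77, 76]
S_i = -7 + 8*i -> [-7, 1, 9, 17, 25]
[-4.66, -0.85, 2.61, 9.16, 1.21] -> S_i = Random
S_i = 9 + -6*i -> [9, 3, -3, -9, -15]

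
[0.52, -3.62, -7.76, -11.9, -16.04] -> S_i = 0.52 + -4.14*i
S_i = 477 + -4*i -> [477, 473, 469, 465, 461]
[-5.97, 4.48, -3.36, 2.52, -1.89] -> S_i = -5.97*(-0.75)^i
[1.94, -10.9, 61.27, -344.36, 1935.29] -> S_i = 1.94*(-5.62)^i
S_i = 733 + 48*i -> [733, 781, 829, 877, 925]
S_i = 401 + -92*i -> [401, 309, 217, 125, 33]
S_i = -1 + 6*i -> [-1, 5, 11, 17, 23]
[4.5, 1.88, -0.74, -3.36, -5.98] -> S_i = 4.50 + -2.62*i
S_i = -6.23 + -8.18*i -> [-6.23, -14.41, -22.59, -30.77, -38.95]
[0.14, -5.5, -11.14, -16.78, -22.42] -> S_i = 0.14 + -5.64*i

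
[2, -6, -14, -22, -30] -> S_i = 2 + -8*i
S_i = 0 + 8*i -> [0, 8, 16, 24, 32]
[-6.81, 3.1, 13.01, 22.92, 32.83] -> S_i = -6.81 + 9.91*i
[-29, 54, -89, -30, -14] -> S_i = Random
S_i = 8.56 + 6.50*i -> [8.56, 15.06, 21.56, 28.06, 34.56]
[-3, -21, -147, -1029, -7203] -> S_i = -3*7^i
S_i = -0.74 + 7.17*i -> [-0.74, 6.43, 13.6, 20.77, 27.94]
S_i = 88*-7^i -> [88, -616, 4312, -30184, 211288]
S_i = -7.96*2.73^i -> [-7.96, -21.73, -59.33, -161.96, -442.14]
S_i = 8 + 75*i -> [8, 83, 158, 233, 308]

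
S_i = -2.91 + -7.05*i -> [-2.91, -9.96, -17.01, -24.06, -31.11]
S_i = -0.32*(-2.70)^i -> [-0.32, 0.86, -2.33, 6.3, -17.01]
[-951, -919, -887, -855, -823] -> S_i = -951 + 32*i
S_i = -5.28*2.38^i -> [-5.28, -12.57, -29.91, -71.18, -169.41]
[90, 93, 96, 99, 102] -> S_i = 90 + 3*i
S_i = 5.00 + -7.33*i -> [5.0, -2.33, -9.66, -16.99, -24.32]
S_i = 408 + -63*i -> [408, 345, 282, 219, 156]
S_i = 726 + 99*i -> [726, 825, 924, 1023, 1122]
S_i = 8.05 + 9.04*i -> [8.05, 17.09, 26.13, 35.17, 44.21]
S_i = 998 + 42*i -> [998, 1040, 1082, 1124, 1166]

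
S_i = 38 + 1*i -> [38, 39, 40, 41, 42]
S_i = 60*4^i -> [60, 240, 960, 3840, 15360]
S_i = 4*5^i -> [4, 20, 100, 500, 2500]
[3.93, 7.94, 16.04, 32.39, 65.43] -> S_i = 3.93*2.02^i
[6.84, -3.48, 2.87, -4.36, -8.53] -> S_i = Random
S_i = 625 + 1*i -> [625, 626, 627, 628, 629]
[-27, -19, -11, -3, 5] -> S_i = -27 + 8*i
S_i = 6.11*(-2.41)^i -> [6.11, -14.73, 35.49, -85.52, 206.11]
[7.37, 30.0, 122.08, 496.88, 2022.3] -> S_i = 7.37*4.07^i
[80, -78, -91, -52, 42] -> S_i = Random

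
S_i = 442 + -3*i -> [442, 439, 436, 433, 430]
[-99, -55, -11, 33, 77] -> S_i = -99 + 44*i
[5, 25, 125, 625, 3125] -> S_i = 5*5^i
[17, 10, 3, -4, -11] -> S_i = 17 + -7*i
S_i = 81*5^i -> [81, 405, 2025, 10125, 50625]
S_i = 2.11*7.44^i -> [2.11, 15.7, 116.8, 868.96, 6465.08]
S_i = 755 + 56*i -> [755, 811, 867, 923, 979]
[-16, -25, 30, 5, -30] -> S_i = Random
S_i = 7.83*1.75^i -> [7.83, 13.7, 23.98, 41.96, 73.44]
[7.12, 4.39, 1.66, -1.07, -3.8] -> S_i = 7.12 + -2.73*i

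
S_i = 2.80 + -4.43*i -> [2.8, -1.63, -6.06, -10.49, -14.92]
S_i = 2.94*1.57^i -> [2.94, 4.62, 7.25, 11.38, 17.86]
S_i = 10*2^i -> [10, 20, 40, 80, 160]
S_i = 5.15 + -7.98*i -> [5.15, -2.83, -10.81, -18.79, -26.77]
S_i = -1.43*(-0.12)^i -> [-1.43, 0.17, -0.02, 0.0, -0.0]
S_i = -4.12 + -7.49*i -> [-4.12, -11.61, -19.1, -26.59, -34.08]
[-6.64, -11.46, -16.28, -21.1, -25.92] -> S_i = -6.64 + -4.82*i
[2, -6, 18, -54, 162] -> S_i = 2*-3^i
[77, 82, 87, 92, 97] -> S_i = 77 + 5*i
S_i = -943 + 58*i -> [-943, -885, -827, -769, -711]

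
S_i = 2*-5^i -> [2, -10, 50, -250, 1250]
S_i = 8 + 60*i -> [8, 68, 128, 188, 248]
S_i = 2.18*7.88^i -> [2.18, 17.18, 135.37, 1066.68, 8405.46]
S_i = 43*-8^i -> [43, -344, 2752, -22016, 176128]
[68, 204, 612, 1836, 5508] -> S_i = 68*3^i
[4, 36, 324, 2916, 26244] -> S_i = 4*9^i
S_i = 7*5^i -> [7, 35, 175, 875, 4375]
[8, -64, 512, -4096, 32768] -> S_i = 8*-8^i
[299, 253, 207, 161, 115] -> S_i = 299 + -46*i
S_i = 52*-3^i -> [52, -156, 468, -1404, 4212]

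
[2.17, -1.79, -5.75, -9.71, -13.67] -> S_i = 2.17 + -3.96*i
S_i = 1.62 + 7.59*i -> [1.62, 9.21, 16.8, 24.39, 31.98]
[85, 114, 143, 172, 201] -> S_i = 85 + 29*i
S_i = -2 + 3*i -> [-2, 1, 4, 7, 10]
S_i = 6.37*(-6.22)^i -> [6.37, -39.62, 246.45, -1532.89, 9534.57]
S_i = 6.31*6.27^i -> [6.31, 39.56, 248.06, 1555.36, 9752.13]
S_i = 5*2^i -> [5, 10, 20, 40, 80]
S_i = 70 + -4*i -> [70, 66, 62, 58, 54]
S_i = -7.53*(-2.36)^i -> [-7.53, 17.77, -41.94, 98.98, -233.58]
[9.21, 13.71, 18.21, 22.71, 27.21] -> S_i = 9.21 + 4.50*i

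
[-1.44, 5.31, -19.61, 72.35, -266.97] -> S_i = -1.44*(-3.69)^i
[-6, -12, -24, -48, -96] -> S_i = -6*2^i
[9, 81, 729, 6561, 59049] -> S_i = 9*9^i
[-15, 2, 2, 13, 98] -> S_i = Random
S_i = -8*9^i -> [-8, -72, -648, -5832, -52488]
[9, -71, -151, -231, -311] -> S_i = 9 + -80*i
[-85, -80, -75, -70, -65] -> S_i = -85 + 5*i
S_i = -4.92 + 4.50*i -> [-4.92, -0.42, 4.08, 8.58, 13.08]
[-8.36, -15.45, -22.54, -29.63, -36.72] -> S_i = -8.36 + -7.09*i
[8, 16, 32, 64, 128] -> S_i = 8*2^i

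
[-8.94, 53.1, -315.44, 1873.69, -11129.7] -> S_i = -8.94*(-5.94)^i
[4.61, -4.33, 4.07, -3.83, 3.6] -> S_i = 4.61*(-0.94)^i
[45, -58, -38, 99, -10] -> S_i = Random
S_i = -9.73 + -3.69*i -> [-9.73, -13.42, -17.11, -20.8, -24.49]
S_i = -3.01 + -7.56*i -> [-3.01, -10.57, -18.13, -25.69, -33.25]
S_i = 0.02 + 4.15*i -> [0.02, 4.17, 8.32, 12.47, 16.62]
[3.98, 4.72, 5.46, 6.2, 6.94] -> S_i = 3.98 + 0.74*i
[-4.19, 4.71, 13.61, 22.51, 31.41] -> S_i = -4.19 + 8.90*i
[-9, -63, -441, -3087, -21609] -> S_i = -9*7^i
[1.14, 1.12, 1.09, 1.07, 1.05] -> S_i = 1.14*0.98^i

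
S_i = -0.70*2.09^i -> [-0.7, -1.46, -3.06, -6.39, -13.36]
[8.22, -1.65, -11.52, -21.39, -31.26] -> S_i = 8.22 + -9.87*i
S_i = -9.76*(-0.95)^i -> [-9.76, 9.27, -8.81, 8.37, -7.95]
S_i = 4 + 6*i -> [4, 10, 16, 22, 28]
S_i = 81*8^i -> [81, 648, 5184, 41472, 331776]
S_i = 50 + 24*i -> [50, 74, 98, 122, 146]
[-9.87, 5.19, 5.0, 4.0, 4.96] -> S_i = Random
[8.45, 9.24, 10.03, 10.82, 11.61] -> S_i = 8.45 + 0.79*i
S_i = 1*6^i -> [1, 6, 36, 216, 1296]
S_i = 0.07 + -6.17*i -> [0.07, -6.1, -12.27, -18.44, -24.61]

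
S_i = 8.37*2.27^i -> [8.37, 19.0, 43.13, 97.9, 222.24]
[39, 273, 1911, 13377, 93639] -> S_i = 39*7^i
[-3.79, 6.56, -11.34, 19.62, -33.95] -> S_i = -3.79*(-1.73)^i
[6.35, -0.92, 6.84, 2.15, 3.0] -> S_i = Random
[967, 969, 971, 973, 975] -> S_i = 967 + 2*i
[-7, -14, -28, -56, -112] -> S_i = -7*2^i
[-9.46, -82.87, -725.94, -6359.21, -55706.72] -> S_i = -9.46*8.76^i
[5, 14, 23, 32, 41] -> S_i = 5 + 9*i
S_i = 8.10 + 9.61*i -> [8.1, 17.71, 27.32, 36.93, 46.54]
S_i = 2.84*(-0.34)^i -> [2.84, -0.97, 0.33, -0.11, 0.04]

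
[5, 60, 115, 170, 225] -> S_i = 5 + 55*i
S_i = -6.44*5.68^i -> [-6.44, -36.58, -207.77, -1180.13, -6703.15]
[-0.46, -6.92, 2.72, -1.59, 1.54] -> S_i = Random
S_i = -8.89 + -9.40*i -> [-8.89, -18.29, -27.69, -37.09, -46.49]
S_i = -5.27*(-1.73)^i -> [-5.27, 9.12, -15.77, 27.29, -47.21]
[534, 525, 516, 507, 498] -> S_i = 534 + -9*i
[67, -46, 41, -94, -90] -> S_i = Random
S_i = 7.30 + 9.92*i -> [7.3, 17.22, 27.14, 37.06, 46.98]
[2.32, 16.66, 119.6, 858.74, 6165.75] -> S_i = 2.32*7.18^i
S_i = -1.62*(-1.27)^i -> [-1.62, 2.06, -2.61, 3.32, -4.21]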